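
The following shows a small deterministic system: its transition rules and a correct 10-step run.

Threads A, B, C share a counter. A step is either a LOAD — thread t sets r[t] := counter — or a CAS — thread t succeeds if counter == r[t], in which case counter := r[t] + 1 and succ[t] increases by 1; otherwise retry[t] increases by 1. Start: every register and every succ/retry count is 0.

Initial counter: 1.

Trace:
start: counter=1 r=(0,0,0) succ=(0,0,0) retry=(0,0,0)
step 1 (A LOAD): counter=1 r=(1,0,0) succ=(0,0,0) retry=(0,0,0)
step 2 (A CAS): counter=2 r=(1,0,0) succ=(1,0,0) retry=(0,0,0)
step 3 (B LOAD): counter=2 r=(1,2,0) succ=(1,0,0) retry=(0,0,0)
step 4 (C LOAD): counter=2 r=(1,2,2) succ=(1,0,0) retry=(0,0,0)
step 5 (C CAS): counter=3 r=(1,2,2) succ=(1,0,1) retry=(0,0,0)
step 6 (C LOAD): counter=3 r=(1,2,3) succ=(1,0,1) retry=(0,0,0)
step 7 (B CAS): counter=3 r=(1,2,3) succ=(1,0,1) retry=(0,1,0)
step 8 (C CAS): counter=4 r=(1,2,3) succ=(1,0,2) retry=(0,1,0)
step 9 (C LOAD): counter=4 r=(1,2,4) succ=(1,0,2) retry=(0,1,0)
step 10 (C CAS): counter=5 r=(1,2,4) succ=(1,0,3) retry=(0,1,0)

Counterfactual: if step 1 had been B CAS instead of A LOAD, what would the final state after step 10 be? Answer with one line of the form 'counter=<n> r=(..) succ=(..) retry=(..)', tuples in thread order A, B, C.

counter=4 r=(0,1,3) succ=(0,0,3) retry=(1,2,0)

(re-executing from step 1 with the substitution; state before step 1: counter=1 r=(0,0,0) succ=(0,0,0) retry=(0,0,0))
step 1 (B CAS): counter=1 r=(0,0,0) succ=(0,0,0) retry=(0,1,0)
step 2 (A CAS): counter=1 r=(0,0,0) succ=(0,0,0) retry=(1,1,0)
step 3 (B LOAD): counter=1 r=(0,1,0) succ=(0,0,0) retry=(1,1,0)
step 4 (C LOAD): counter=1 r=(0,1,1) succ=(0,0,0) retry=(1,1,0)
step 5 (C CAS): counter=2 r=(0,1,1) succ=(0,0,1) retry=(1,1,0)
step 6 (C LOAD): counter=2 r=(0,1,2) succ=(0,0,1) retry=(1,1,0)
step 7 (B CAS): counter=2 r=(0,1,2) succ=(0,0,1) retry=(1,2,0)
step 8 (C CAS): counter=3 r=(0,1,2) succ=(0,0,2) retry=(1,2,0)
step 9 (C LOAD): counter=3 r=(0,1,3) succ=(0,0,2) retry=(1,2,0)
step 10 (C CAS): counter=4 r=(0,1,3) succ=(0,0,3) retry=(1,2,0)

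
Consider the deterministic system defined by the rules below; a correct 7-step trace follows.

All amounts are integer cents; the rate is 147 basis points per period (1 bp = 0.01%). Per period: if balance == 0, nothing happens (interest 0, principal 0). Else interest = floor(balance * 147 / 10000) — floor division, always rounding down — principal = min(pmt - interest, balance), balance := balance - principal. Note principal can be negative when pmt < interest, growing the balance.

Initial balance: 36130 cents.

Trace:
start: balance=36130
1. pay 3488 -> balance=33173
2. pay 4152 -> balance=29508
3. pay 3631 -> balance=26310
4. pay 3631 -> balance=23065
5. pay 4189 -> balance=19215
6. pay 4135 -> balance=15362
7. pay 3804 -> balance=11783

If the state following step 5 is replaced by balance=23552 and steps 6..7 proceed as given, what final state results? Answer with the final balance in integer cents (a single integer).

16249

state after step 5 := balance=23552
6. pay 4135 -> balance=19763
7. pay 3804 -> balance=16249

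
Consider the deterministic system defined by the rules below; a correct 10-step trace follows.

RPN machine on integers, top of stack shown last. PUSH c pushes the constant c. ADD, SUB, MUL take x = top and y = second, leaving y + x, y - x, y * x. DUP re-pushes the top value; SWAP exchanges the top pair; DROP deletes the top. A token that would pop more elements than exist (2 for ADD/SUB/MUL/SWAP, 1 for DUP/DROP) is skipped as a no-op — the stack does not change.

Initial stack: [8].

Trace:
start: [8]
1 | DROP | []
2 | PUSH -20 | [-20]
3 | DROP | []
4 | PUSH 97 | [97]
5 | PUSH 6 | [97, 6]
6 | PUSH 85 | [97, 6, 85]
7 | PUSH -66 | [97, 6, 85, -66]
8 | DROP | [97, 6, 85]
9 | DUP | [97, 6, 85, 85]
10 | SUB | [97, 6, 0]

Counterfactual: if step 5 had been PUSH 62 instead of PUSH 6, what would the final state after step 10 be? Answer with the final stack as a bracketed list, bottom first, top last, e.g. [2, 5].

(re-executing from step 5 with the substitution; state before step 5: [97])
5 | PUSH 62 | [97, 62]
6 | PUSH 85 | [97, 62, 85]
7 | PUSH -66 | [97, 62, 85, -66]
8 | DROP | [97, 62, 85]
9 | DUP | [97, 62, 85, 85]
10 | SUB | [97, 62, 0]

[97, 62, 0]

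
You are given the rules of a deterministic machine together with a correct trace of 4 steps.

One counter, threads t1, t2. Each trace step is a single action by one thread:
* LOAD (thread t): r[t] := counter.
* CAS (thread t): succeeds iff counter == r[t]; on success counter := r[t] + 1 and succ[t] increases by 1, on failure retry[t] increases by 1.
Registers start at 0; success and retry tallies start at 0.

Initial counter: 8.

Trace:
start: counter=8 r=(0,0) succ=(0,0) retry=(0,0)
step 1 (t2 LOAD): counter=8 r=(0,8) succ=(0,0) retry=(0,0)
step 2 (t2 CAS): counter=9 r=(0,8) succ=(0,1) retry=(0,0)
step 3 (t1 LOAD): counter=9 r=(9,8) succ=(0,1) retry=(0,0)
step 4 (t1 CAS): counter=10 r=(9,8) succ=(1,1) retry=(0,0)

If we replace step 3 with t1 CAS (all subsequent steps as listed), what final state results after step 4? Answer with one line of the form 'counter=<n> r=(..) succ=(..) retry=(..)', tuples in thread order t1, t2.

(re-executing from step 3 with the substitution; state before step 3: counter=9 r=(0,8) succ=(0,1) retry=(0,0))
step 3 (t1 CAS): counter=9 r=(0,8) succ=(0,1) retry=(1,0)
step 4 (t1 CAS): counter=9 r=(0,8) succ=(0,1) retry=(2,0)

counter=9 r=(0,8) succ=(0,1) retry=(2,0)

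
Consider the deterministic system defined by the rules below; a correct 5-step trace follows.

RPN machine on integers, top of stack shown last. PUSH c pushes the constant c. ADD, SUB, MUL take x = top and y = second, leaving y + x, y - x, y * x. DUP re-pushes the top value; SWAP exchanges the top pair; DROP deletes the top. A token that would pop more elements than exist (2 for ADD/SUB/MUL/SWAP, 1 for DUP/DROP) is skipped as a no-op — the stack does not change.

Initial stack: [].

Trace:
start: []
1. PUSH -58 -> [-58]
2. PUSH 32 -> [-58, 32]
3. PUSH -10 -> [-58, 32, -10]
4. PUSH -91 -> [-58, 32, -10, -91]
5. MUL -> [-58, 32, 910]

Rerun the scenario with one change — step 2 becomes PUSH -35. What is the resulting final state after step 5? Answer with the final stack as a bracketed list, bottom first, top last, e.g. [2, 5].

(re-executing from step 2 with the substitution; state before step 2: [-58])
2. PUSH -35 -> [-58, -35]
3. PUSH -10 -> [-58, -35, -10]
4. PUSH -91 -> [-58, -35, -10, -91]
5. MUL -> [-58, -35, 910]

[-58, -35, 910]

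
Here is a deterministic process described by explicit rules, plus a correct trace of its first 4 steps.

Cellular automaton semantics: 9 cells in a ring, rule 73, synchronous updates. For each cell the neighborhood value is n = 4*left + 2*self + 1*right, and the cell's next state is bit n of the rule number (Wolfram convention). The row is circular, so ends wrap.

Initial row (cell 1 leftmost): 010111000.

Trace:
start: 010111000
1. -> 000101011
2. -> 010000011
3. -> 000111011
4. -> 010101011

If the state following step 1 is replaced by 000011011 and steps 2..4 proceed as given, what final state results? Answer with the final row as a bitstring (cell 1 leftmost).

state after step 1 := 000011011
2. -> 011011011
3. -> 011011011
4. -> 011011011

011011011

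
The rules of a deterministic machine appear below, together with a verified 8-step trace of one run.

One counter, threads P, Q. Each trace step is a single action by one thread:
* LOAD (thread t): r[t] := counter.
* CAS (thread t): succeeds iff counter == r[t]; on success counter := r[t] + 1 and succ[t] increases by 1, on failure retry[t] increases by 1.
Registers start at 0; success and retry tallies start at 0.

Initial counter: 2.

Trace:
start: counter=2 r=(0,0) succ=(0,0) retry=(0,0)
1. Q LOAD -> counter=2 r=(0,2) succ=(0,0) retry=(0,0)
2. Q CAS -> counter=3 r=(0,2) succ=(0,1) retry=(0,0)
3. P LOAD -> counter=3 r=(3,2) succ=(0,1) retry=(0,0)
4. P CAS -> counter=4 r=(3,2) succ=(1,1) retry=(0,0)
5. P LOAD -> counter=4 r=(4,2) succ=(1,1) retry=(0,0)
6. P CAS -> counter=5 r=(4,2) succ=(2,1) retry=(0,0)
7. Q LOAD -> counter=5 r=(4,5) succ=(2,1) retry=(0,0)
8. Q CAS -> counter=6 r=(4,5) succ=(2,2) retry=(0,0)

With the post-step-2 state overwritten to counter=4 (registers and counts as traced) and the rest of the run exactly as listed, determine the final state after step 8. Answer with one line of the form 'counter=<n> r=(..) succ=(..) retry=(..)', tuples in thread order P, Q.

counter=7 r=(5,6) succ=(2,2) retry=(0,0)

state after step 2 := counter=4 r=(0,2) succ=(0,1) retry=(0,0)
3. P LOAD -> counter=4 r=(4,2) succ=(0,1) retry=(0,0)
4. P CAS -> counter=5 r=(4,2) succ=(1,1) retry=(0,0)
5. P LOAD -> counter=5 r=(5,2) succ=(1,1) retry=(0,0)
6. P CAS -> counter=6 r=(5,2) succ=(2,1) retry=(0,0)
7. Q LOAD -> counter=6 r=(5,6) succ=(2,1) retry=(0,0)
8. Q CAS -> counter=7 r=(5,6) succ=(2,2) retry=(0,0)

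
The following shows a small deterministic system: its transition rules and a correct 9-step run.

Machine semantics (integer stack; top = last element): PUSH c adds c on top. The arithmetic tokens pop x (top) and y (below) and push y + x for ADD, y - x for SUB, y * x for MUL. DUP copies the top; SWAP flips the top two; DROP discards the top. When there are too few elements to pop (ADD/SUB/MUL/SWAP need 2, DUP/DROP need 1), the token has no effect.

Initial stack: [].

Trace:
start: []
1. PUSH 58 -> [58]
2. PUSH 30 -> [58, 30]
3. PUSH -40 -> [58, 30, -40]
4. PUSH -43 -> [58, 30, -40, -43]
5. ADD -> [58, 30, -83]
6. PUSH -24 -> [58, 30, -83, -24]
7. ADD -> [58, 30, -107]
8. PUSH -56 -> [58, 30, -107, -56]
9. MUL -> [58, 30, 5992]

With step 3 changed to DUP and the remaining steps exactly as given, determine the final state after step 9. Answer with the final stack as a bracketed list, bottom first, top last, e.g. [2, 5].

[58, 30, 2072]

(re-executing from step 3 with the substitution; state before step 3: [58, 30])
3. DUP -> [58, 30, 30]
4. PUSH -43 -> [58, 30, 30, -43]
5. ADD -> [58, 30, -13]
6. PUSH -24 -> [58, 30, -13, -24]
7. ADD -> [58, 30, -37]
8. PUSH -56 -> [58, 30, -37, -56]
9. MUL -> [58, 30, 2072]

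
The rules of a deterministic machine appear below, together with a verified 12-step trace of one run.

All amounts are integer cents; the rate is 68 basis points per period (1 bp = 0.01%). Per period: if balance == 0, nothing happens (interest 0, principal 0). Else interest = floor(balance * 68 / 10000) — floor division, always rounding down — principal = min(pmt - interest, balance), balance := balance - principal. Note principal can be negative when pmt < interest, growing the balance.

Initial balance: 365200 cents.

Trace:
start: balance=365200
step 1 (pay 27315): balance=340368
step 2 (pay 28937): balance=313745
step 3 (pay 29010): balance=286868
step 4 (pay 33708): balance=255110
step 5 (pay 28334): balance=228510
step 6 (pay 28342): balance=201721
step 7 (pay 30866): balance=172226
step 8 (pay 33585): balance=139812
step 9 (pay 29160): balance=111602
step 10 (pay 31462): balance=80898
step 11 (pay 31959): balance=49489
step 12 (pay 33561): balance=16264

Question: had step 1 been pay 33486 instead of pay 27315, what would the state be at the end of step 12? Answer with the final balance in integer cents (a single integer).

9616

(re-executing from step 1 with the substitution; state before step 1: balance=365200)
step 1 (pay 33486): balance=334197
step 2 (pay 28937): balance=307532
step 3 (pay 29010): balance=280613
step 4 (pay 33708): balance=248813
step 5 (pay 28334): balance=222170
step 6 (pay 28342): balance=195338
step 7 (pay 30866): balance=165800
step 8 (pay 33585): balance=133342
step 9 (pay 29160): balance=105088
step 10 (pay 31462): balance=74340
step 11 (pay 31959): balance=42886
step 12 (pay 33561): balance=9616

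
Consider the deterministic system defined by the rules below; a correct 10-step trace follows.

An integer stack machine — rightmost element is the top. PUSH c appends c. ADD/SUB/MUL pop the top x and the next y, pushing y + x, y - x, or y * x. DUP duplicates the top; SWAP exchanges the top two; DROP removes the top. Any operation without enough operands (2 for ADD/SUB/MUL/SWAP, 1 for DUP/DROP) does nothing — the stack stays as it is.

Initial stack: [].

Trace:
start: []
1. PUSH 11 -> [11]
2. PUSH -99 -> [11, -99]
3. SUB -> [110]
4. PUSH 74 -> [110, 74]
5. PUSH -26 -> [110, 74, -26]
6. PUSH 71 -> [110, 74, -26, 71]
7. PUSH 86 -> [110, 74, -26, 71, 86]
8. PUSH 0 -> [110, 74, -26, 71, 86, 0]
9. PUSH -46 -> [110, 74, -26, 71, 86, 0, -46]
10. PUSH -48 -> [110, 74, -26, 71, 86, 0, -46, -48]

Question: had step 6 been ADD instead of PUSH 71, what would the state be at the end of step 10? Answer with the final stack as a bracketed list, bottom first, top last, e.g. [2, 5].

[110, 48, 86, 0, -46, -48]

(re-executing from step 6 with the substitution; state before step 6: [110, 74, -26])
6. ADD -> [110, 48]
7. PUSH 86 -> [110, 48, 86]
8. PUSH 0 -> [110, 48, 86, 0]
9. PUSH -46 -> [110, 48, 86, 0, -46]
10. PUSH -48 -> [110, 48, 86, 0, -46, -48]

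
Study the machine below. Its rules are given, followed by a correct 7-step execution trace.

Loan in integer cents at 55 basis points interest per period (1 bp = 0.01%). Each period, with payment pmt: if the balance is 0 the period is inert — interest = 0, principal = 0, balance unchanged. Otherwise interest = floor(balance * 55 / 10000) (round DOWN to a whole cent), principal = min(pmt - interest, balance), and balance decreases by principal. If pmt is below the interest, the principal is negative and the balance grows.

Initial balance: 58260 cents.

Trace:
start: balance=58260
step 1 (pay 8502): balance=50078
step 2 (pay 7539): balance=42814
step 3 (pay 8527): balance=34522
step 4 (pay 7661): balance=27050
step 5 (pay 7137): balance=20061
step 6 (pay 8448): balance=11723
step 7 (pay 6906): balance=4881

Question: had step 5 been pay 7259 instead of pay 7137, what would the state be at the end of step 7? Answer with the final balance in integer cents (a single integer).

(re-executing from step 5 with the substitution; state before step 5: balance=27050)
step 5 (pay 7259): balance=19939
step 6 (pay 8448): balance=11600
step 7 (pay 6906): balance=4757

4757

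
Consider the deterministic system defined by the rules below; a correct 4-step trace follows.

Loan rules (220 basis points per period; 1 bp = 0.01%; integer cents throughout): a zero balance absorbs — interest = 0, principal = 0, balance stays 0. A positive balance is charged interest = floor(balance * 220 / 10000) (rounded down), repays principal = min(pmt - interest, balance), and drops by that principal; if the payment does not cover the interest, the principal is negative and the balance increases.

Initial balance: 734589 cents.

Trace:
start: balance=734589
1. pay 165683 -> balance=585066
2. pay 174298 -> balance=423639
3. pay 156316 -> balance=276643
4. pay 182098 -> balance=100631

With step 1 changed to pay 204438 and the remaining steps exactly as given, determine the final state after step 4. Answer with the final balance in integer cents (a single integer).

(re-executing from step 1 with the substitution; state before step 1: balance=734589)
1. pay 204438 -> balance=546311
2. pay 174298 -> balance=384031
3. pay 156316 -> balance=236163
4. pay 182098 -> balance=59260

59260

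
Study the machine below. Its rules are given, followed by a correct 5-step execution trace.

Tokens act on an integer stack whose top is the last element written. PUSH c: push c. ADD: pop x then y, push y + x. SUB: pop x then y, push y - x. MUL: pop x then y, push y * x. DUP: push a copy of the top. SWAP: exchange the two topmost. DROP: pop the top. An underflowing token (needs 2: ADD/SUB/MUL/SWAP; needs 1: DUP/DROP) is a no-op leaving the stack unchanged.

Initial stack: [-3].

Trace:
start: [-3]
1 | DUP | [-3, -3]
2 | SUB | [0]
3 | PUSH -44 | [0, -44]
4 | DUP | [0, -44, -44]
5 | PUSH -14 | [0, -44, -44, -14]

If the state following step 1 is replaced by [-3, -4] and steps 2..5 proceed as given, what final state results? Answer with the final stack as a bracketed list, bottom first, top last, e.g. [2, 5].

[1, -44, -44, -14]

state after step 1 := [-3, -4]
2 | SUB | [1]
3 | PUSH -44 | [1, -44]
4 | DUP | [1, -44, -44]
5 | PUSH -14 | [1, -44, -44, -14]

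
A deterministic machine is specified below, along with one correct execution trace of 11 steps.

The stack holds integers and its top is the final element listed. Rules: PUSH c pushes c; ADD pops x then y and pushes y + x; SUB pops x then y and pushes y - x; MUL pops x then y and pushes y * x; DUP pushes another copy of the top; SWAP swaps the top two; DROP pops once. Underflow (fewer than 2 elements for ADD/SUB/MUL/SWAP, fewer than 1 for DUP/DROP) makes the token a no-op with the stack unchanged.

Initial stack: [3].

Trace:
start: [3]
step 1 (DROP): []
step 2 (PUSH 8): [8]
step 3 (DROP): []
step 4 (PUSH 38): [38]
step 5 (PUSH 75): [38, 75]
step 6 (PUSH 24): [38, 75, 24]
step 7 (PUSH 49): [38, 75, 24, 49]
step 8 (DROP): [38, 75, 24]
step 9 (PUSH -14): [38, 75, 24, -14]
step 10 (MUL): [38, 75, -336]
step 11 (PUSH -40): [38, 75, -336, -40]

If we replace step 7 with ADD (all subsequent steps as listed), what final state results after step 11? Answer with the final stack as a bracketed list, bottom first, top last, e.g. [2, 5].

[-532, -40]

(re-executing from step 7 with the substitution; state before step 7: [38, 75, 24])
step 7 (ADD): [38, 99]
step 8 (DROP): [38]
step 9 (PUSH -14): [38, -14]
step 10 (MUL): [-532]
step 11 (PUSH -40): [-532, -40]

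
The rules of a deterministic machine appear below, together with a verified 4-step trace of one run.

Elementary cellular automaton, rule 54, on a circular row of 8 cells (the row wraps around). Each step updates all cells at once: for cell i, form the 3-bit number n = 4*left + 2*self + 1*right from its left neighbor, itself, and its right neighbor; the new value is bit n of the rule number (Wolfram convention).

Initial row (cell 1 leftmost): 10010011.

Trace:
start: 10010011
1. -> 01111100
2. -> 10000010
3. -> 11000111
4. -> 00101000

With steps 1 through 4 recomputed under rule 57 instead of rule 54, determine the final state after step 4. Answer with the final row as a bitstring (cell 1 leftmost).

(re-executing steps 1..4 under rule 57; state before step 1: 10010011)
1. -> 01001010
2. -> 00100101
3. -> 10010010
4. -> 01001001

01001001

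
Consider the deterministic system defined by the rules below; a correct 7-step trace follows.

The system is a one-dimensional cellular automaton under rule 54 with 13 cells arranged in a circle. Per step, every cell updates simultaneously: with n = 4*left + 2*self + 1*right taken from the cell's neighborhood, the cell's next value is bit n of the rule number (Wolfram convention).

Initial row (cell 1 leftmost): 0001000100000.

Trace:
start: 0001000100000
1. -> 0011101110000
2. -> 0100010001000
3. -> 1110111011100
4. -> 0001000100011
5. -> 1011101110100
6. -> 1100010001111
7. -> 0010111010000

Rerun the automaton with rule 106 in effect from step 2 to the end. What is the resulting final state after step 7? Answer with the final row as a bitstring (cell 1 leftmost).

(re-executing steps 2..7 under rule 106; state before step 2: 0011101110000)
2. -> 0110111010000
3. -> 1111101100000
4. -> 1000111100001
5. -> 1001100100011
6. -> 1011101000110
7. -> 0110110001111

0110110001111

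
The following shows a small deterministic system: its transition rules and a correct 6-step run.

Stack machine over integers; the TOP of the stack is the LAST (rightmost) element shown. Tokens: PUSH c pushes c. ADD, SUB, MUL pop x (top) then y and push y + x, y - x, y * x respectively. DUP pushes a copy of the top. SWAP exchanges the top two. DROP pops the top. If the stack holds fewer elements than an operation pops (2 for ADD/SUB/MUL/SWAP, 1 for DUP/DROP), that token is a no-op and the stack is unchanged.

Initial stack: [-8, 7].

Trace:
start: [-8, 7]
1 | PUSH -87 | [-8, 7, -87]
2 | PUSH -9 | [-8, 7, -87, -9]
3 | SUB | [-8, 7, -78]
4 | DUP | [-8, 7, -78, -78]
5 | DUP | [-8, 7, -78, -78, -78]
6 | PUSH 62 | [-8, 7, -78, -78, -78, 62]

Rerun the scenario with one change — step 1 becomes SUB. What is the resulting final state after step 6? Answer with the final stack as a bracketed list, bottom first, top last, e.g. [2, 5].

(re-executing from step 1 with the substitution; state before step 1: [-8, 7])
1 | SUB | [-15]
2 | PUSH -9 | [-15, -9]
3 | SUB | [-6]
4 | DUP | [-6, -6]
5 | DUP | [-6, -6, -6]
6 | PUSH 62 | [-6, -6, -6, 62]

[-6, -6, -6, 62]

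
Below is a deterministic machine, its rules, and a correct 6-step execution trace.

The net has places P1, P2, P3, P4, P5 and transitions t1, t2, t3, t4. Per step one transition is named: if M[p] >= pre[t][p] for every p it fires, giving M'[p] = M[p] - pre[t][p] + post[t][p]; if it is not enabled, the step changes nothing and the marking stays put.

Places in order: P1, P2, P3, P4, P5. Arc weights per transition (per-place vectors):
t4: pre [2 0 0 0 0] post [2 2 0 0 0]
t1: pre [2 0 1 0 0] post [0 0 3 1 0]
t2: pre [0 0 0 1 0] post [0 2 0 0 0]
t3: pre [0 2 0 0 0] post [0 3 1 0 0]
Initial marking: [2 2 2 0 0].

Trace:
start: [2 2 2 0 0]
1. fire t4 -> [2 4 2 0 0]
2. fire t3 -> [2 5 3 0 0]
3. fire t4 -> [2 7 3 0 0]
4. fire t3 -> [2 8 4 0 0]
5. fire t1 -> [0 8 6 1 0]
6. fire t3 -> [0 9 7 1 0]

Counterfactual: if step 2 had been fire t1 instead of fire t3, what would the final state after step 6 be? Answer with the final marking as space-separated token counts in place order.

(re-executing from step 2 with the substitution; state before step 2: [2 4 2 0 0])
2. fire t1 -> [0 4 4 1 0]
3. fire t4 -> [0 4 4 1 0]
4. fire t3 -> [0 5 5 1 0]
5. fire t1 -> [0 5 5 1 0]
6. fire t3 -> [0 6 6 1 0]

0 6 6 1 0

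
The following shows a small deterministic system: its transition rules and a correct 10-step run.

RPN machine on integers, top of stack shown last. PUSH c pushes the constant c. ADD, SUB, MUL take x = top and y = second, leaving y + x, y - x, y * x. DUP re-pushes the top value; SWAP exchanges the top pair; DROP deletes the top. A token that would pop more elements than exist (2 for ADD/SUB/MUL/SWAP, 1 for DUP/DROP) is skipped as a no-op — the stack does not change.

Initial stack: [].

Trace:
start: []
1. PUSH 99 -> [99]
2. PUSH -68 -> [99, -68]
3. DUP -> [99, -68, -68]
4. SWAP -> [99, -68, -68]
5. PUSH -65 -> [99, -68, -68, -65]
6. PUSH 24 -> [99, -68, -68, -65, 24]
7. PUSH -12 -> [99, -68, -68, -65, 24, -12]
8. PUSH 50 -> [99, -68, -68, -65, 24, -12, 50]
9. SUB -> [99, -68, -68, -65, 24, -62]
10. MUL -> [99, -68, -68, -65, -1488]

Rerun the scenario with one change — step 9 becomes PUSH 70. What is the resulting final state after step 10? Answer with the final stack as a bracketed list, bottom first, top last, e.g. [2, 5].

[99, -68, -68, -65, 24, -12, 3500]

(re-executing from step 9 with the substitution; state before step 9: [99, -68, -68, -65, 24, -12, 50])
9. PUSH 70 -> [99, -68, -68, -65, 24, -12, 50, 70]
10. MUL -> [99, -68, -68, -65, 24, -12, 3500]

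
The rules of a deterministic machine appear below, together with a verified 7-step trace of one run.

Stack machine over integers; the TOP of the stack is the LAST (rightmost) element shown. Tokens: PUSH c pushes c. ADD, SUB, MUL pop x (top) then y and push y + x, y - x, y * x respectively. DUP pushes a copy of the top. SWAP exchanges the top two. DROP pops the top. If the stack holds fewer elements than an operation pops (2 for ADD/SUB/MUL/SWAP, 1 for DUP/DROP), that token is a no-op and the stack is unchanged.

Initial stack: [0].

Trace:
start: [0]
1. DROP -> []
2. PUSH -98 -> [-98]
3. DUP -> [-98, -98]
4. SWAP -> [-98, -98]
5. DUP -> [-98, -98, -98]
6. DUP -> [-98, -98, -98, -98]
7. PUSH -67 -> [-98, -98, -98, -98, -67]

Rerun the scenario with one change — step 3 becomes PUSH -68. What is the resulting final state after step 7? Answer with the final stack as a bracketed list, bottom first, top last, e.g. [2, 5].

[-68, -98, -98, -98, -67]

(re-executing from step 3 with the substitution; state before step 3: [-98])
3. PUSH -68 -> [-98, -68]
4. SWAP -> [-68, -98]
5. DUP -> [-68, -98, -98]
6. DUP -> [-68, -98, -98, -98]
7. PUSH -67 -> [-68, -98, -98, -98, -67]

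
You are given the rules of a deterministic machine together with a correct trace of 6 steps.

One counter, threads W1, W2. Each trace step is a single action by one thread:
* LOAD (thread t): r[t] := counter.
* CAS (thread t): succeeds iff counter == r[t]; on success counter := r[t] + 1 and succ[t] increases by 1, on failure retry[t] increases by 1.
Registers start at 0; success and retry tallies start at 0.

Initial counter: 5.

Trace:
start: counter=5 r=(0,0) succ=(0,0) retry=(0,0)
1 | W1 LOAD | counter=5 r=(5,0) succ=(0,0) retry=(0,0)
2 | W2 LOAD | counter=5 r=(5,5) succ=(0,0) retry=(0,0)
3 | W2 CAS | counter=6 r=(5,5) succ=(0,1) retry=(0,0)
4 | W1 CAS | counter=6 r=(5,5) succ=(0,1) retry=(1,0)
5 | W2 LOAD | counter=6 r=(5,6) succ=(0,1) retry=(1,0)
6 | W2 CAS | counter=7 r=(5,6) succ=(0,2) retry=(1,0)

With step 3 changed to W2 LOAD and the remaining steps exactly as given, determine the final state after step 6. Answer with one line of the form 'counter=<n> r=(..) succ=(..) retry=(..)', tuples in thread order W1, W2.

(re-executing from step 3 with the substitution; state before step 3: counter=5 r=(5,5) succ=(0,0) retry=(0,0))
3 | W2 LOAD | counter=5 r=(5,5) succ=(0,0) retry=(0,0)
4 | W1 CAS | counter=6 r=(5,5) succ=(1,0) retry=(0,0)
5 | W2 LOAD | counter=6 r=(5,6) succ=(1,0) retry=(0,0)
6 | W2 CAS | counter=7 r=(5,6) succ=(1,1) retry=(0,0)

counter=7 r=(5,6) succ=(1,1) retry=(0,0)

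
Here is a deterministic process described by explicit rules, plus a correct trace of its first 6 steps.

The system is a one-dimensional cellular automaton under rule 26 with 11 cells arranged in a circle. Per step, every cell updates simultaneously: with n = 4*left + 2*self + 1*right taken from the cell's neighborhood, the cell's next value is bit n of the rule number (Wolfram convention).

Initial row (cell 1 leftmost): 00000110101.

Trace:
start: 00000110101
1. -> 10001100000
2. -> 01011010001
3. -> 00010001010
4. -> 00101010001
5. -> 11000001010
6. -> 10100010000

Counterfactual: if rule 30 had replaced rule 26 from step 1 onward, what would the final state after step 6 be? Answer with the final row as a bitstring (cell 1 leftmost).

11011000111

(re-executing steps 1..6 under rule 30; state before step 1: 00000110101)
1. -> 10001100101
2. -> 01011011101
3. -> 01010010001
4. -> 01011111011
5. -> 01010000010
6. -> 11011000111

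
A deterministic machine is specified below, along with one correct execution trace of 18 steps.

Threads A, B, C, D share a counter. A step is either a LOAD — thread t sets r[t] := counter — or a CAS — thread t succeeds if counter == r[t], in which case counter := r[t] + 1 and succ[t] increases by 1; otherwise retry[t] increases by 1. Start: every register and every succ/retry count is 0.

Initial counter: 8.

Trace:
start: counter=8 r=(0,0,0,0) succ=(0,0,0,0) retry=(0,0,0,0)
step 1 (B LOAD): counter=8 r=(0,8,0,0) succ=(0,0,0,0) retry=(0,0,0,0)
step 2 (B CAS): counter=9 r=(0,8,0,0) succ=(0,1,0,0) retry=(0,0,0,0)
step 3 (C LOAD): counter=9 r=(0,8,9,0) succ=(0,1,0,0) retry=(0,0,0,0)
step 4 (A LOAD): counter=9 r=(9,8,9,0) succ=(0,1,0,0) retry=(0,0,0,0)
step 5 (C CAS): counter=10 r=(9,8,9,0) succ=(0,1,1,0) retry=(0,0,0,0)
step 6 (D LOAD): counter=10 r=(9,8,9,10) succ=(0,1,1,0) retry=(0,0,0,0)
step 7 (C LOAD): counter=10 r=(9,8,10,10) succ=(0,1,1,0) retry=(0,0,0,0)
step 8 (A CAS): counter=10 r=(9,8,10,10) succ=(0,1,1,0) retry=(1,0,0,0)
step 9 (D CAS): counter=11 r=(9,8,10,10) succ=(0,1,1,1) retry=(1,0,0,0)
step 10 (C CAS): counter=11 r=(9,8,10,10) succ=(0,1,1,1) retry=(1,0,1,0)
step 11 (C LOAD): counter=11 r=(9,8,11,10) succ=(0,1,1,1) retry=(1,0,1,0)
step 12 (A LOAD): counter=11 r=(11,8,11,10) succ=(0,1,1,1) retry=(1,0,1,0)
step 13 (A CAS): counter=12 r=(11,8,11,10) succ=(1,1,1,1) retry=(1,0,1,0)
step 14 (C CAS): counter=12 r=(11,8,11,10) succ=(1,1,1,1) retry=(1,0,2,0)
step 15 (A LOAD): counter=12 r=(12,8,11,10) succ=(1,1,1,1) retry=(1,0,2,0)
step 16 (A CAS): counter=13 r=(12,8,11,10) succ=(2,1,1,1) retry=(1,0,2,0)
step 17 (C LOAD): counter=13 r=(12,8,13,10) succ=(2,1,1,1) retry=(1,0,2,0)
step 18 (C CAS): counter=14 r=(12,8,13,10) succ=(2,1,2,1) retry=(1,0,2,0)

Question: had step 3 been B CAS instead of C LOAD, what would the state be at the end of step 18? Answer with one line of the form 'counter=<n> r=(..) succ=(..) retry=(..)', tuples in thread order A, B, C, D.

counter=13 r=(11,8,12,9) succ=(3,1,1,0) retry=(0,1,3,1)

(re-executing from step 3 with the substitution; state before step 3: counter=9 r=(0,8,0,0) succ=(0,1,0,0) retry=(0,0,0,0))
step 3 (B CAS): counter=9 r=(0,8,0,0) succ=(0,1,0,0) retry=(0,1,0,0)
step 4 (A LOAD): counter=9 r=(9,8,0,0) succ=(0,1,0,0) retry=(0,1,0,0)
step 5 (C CAS): counter=9 r=(9,8,0,0) succ=(0,1,0,0) retry=(0,1,1,0)
step 6 (D LOAD): counter=9 r=(9,8,0,9) succ=(0,1,0,0) retry=(0,1,1,0)
step 7 (C LOAD): counter=9 r=(9,8,9,9) succ=(0,1,0,0) retry=(0,1,1,0)
step 8 (A CAS): counter=10 r=(9,8,9,9) succ=(1,1,0,0) retry=(0,1,1,0)
step 9 (D CAS): counter=10 r=(9,8,9,9) succ=(1,1,0,0) retry=(0,1,1,1)
step 10 (C CAS): counter=10 r=(9,8,9,9) succ=(1,1,0,0) retry=(0,1,2,1)
step 11 (C LOAD): counter=10 r=(9,8,10,9) succ=(1,1,0,0) retry=(0,1,2,1)
step 12 (A LOAD): counter=10 r=(10,8,10,9) succ=(1,1,0,0) retry=(0,1,2,1)
step 13 (A CAS): counter=11 r=(10,8,10,9) succ=(2,1,0,0) retry=(0,1,2,1)
step 14 (C CAS): counter=11 r=(10,8,10,9) succ=(2,1,0,0) retry=(0,1,3,1)
step 15 (A LOAD): counter=11 r=(11,8,10,9) succ=(2,1,0,0) retry=(0,1,3,1)
step 16 (A CAS): counter=12 r=(11,8,10,9) succ=(3,1,0,0) retry=(0,1,3,1)
step 17 (C LOAD): counter=12 r=(11,8,12,9) succ=(3,1,0,0) retry=(0,1,3,1)
step 18 (C CAS): counter=13 r=(11,8,12,9) succ=(3,1,1,0) retry=(0,1,3,1)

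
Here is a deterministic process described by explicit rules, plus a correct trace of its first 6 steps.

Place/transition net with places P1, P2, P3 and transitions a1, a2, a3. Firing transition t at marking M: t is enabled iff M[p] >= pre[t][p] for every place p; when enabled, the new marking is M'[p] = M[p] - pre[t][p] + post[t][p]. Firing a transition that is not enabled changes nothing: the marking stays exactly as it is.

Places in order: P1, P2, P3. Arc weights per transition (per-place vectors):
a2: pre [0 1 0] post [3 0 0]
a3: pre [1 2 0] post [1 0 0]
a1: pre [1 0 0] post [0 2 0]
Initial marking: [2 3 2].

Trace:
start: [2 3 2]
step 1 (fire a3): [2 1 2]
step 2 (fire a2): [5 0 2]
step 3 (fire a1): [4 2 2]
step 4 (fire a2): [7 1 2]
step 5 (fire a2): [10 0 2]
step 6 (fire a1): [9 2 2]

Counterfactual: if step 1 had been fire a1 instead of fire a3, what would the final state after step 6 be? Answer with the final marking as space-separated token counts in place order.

8 6 2

(re-executing from step 1 with the substitution; state before step 1: [2 3 2])
step 1 (fire a1): [1 5 2]
step 2 (fire a2): [4 4 2]
step 3 (fire a1): [3 6 2]
step 4 (fire a2): [6 5 2]
step 5 (fire a2): [9 4 2]
step 6 (fire a1): [8 6 2]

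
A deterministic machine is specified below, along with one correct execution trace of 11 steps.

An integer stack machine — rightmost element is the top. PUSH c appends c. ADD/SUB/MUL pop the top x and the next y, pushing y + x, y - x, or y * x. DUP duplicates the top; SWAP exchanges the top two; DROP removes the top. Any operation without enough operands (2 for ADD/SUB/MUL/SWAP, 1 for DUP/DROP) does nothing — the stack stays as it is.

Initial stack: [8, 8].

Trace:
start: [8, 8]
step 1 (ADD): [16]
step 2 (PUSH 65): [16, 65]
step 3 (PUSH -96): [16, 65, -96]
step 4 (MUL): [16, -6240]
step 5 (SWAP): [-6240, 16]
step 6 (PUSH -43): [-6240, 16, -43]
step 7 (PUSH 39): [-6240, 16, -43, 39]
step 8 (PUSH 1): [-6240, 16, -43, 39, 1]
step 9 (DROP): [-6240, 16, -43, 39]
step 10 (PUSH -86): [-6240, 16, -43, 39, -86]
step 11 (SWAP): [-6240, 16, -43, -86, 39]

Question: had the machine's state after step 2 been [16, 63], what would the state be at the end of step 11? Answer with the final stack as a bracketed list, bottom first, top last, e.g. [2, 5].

state after step 2 := [16, 63]
step 3 (PUSH -96): [16, 63, -96]
step 4 (MUL): [16, -6048]
step 5 (SWAP): [-6048, 16]
step 6 (PUSH -43): [-6048, 16, -43]
step 7 (PUSH 39): [-6048, 16, -43, 39]
step 8 (PUSH 1): [-6048, 16, -43, 39, 1]
step 9 (DROP): [-6048, 16, -43, 39]
step 10 (PUSH -86): [-6048, 16, -43, 39, -86]
step 11 (SWAP): [-6048, 16, -43, -86, 39]

[-6048, 16, -43, -86, 39]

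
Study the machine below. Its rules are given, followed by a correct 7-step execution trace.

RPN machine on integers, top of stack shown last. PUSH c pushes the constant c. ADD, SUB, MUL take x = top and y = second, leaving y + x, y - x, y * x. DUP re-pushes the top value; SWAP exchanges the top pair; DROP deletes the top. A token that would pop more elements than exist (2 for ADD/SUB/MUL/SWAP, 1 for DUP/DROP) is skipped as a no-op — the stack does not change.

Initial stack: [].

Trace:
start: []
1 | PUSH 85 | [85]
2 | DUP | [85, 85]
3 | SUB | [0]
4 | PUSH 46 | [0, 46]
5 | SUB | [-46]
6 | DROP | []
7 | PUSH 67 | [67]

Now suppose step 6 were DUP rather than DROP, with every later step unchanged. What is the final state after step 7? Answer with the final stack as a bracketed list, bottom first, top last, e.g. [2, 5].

(re-executing from step 6 with the substitution; state before step 6: [-46])
6 | DUP | [-46, -46]
7 | PUSH 67 | [-46, -46, 67]

[-46, -46, 67]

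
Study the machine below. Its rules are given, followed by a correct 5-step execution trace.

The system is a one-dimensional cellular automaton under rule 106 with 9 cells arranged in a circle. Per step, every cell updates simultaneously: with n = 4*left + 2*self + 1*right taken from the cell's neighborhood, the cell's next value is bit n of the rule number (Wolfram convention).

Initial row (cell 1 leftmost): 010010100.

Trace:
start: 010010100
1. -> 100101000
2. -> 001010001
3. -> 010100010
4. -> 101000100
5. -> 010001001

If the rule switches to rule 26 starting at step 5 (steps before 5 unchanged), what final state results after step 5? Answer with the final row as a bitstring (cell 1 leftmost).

(re-executing step 5 under rule 26; state before step 5: 101000100)
5. -> 000101011

000101011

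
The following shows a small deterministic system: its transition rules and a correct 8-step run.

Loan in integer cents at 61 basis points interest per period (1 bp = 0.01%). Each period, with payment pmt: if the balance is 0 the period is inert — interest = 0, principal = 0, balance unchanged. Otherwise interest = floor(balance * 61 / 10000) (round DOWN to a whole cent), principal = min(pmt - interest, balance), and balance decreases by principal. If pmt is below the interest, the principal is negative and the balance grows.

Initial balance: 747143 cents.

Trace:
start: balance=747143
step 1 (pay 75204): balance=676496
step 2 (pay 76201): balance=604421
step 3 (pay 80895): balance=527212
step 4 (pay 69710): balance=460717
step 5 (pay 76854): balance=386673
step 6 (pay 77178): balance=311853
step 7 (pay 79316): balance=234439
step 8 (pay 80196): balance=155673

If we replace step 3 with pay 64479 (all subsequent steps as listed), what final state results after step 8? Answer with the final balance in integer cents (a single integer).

(re-executing from step 3 with the substitution; state before step 3: balance=604421)
step 3 (pay 64479): balance=543628
step 4 (pay 69710): balance=477234
step 5 (pay 76854): balance=403291
step 6 (pay 77178): balance=328573
step 7 (pay 79316): balance=251261
step 8 (pay 80196): balance=172597

172597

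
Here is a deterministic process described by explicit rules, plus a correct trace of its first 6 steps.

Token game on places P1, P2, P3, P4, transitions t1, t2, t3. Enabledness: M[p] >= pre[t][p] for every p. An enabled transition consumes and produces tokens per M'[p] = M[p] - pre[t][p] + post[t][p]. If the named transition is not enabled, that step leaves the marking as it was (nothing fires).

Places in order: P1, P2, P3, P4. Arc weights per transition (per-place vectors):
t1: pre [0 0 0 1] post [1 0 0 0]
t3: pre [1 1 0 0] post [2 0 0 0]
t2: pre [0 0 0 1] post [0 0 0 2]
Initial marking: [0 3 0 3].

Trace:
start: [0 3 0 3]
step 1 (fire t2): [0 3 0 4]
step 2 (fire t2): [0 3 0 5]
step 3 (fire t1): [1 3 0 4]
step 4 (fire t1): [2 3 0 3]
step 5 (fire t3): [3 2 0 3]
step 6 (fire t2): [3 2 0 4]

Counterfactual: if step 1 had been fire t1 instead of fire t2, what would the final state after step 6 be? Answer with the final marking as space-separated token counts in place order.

4 2 0 2

(re-executing from step 1 with the substitution; state before step 1: [0 3 0 3])
step 1 (fire t1): [1 3 0 2]
step 2 (fire t2): [1 3 0 3]
step 3 (fire t1): [2 3 0 2]
step 4 (fire t1): [3 3 0 1]
step 5 (fire t3): [4 2 0 1]
step 6 (fire t2): [4 2 0 2]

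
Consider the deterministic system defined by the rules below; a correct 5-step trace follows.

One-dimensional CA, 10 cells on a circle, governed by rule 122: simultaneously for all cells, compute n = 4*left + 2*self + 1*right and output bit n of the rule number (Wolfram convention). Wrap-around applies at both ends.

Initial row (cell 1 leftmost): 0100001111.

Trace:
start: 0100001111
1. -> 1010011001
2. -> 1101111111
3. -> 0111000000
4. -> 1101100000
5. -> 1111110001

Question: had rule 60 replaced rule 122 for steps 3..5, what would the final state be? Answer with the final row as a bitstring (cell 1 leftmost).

0011110000

(re-executing steps 3..5 under rule 60; state before step 3: 1101111111)
3. -> 0011000000
4. -> 0010100000
5. -> 0011110000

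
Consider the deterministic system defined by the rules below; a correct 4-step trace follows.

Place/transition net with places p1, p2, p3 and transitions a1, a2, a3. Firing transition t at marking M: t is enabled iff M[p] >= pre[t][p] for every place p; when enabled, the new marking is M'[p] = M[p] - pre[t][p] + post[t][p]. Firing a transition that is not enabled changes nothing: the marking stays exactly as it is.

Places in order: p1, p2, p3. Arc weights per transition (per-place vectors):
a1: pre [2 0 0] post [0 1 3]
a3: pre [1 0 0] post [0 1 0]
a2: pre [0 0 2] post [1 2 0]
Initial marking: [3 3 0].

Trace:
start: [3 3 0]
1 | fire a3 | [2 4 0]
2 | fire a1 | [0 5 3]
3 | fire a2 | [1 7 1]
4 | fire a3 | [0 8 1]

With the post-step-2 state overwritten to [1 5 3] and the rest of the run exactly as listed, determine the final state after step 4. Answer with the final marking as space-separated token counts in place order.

state after step 2 := [1 5 3]
3 | fire a2 | [2 7 1]
4 | fire a3 | [1 8 1]

1 8 1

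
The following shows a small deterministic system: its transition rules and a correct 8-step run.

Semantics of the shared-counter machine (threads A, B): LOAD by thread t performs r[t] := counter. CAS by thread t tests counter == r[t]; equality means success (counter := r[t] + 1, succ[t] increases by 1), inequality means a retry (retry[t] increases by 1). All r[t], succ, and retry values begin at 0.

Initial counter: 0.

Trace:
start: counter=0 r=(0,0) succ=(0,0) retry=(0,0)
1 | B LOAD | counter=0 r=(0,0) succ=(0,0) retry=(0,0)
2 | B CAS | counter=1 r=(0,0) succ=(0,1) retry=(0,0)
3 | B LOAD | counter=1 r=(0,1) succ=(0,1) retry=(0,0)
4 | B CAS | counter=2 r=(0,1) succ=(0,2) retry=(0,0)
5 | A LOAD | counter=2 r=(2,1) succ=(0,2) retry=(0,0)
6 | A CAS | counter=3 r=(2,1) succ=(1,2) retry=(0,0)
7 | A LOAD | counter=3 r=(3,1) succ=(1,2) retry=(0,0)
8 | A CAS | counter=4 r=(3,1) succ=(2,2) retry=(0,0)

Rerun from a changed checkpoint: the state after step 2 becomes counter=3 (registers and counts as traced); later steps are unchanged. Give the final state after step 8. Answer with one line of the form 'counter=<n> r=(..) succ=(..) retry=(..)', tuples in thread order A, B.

counter=6 r=(5,3) succ=(2,2) retry=(0,0)

state after step 2 := counter=3 r=(0,0) succ=(0,1) retry=(0,0)
3 | B LOAD | counter=3 r=(0,3) succ=(0,1) retry=(0,0)
4 | B CAS | counter=4 r=(0,3) succ=(0,2) retry=(0,0)
5 | A LOAD | counter=4 r=(4,3) succ=(0,2) retry=(0,0)
6 | A CAS | counter=5 r=(4,3) succ=(1,2) retry=(0,0)
7 | A LOAD | counter=5 r=(5,3) succ=(1,2) retry=(0,0)
8 | A CAS | counter=6 r=(5,3) succ=(2,2) retry=(0,0)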